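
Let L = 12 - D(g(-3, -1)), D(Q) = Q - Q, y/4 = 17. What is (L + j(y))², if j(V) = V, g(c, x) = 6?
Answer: 6400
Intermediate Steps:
y = 68 (y = 4*17 = 68)
D(Q) = 0
L = 12 (L = 12 - 1*0 = 12 + 0 = 12)
(L + j(y))² = (12 + 68)² = 80² = 6400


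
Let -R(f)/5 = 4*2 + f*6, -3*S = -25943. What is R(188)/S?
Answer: -17040/25943 ≈ -0.65682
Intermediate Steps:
S = 25943/3 (S = -⅓*(-25943) = 25943/3 ≈ 8647.7)
R(f) = -40 - 30*f (R(f) = -5*(4*2 + f*6) = -5*(8 + 6*f) = -40 - 30*f)
R(188)/S = (-40 - 30*188)/(25943/3) = (-40 - 5640)*(3/25943) = -5680*3/25943 = -17040/25943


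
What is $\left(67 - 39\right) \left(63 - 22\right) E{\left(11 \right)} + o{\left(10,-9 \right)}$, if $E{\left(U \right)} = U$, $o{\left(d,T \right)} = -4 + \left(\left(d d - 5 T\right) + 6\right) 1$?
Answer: $12775$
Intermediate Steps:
$o{\left(d,T \right)} = 2 + d^{2} - 5 T$ ($o{\left(d,T \right)} = -4 + \left(\left(d^{2} - 5 T\right) + 6\right) 1 = -4 + \left(6 + d^{2} - 5 T\right) 1 = -4 + \left(6 + d^{2} - 5 T\right) = 2 + d^{2} - 5 T$)
$\left(67 - 39\right) \left(63 - 22\right) E{\left(11 \right)} + o{\left(10,-9 \right)} = \left(67 - 39\right) \left(63 - 22\right) 11 + \left(2 + 10^{2} - -45\right) = 28 \cdot 41 \cdot 11 + \left(2 + 100 + 45\right) = 1148 \cdot 11 + 147 = 12628 + 147 = 12775$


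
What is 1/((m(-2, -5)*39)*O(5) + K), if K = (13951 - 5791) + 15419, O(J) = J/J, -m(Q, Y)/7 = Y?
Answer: 1/24944 ≈ 4.0090e-5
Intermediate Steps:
m(Q, Y) = -7*Y
O(J) = 1
K = 23579 (K = 8160 + 15419 = 23579)
1/((m(-2, -5)*39)*O(5) + K) = 1/((-7*(-5)*39)*1 + 23579) = 1/((35*39)*1 + 23579) = 1/(1365*1 + 23579) = 1/(1365 + 23579) = 1/24944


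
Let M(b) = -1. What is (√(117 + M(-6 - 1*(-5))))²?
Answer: 116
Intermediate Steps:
(√(117 + M(-6 - 1*(-5))))² = (√(117 - 1))² = (√116)² = (2*√29)² = 116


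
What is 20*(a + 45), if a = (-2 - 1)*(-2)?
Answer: 1020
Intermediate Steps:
a = 6 (a = -3*(-2) = 6)
20*(a + 45) = 20*(6 + 45) = 20*51 = 1020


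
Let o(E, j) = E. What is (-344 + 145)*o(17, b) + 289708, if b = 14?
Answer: 286325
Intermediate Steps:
(-344 + 145)*o(17, b) + 289708 = (-344 + 145)*17 + 289708 = -199*17 + 289708 = -3383 + 289708 = 286325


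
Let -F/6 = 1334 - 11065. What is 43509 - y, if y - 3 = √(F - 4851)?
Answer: 43506 - √53535 ≈ 43275.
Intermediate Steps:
F = 58386 (F = -6*(1334 - 11065) = -6*(-9731) = 58386)
y = 3 + √53535 (y = 3 + √(58386 - 4851) = 3 + √53535 ≈ 234.38)
43509 - y = 43509 - (3 + √53535) = 43509 + (-3 - √53535) = 43506 - √53535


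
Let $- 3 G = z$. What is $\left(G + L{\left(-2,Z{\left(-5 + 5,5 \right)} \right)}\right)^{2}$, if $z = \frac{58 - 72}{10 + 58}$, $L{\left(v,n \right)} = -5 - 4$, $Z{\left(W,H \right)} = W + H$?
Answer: $\frac{829921}{10404} \approx 79.769$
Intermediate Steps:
$Z{\left(W,H \right)} = H + W$
$L{\left(v,n \right)} = -9$ ($L{\left(v,n \right)} = -5 - 4 = -9$)
$z = - \frac{7}{34}$ ($z = - \frac{14}{68} = \left(-14\right) \frac{1}{68} = - \frac{7}{34} \approx -0.20588$)
$G = \frac{7}{102}$ ($G = \left(- \frac{1}{3}\right) \left(- \frac{7}{34}\right) = \frac{7}{102} \approx 0.068627$)
$\left(G + L{\left(-2,Z{\left(-5 + 5,5 \right)} \right)}\right)^{2} = \left(\frac{7}{102} - 9\right)^{2} = \left(- \frac{911}{102}\right)^{2} = \frac{829921}{10404}$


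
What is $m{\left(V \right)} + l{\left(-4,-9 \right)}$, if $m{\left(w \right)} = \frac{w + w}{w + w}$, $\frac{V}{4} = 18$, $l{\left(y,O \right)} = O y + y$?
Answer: $33$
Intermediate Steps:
$l{\left(y,O \right)} = y + O y$
$V = 72$ ($V = 4 \cdot 18 = 72$)
$m{\left(w \right)} = 1$ ($m{\left(w \right)} = \frac{2 w}{2 w} = 2 w \frac{1}{2 w} = 1$)
$m{\left(V \right)} + l{\left(-4,-9 \right)} = 1 - 4 \left(1 - 9\right) = 1 - -32 = 1 + 32 = 33$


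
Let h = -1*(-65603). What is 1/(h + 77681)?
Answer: 1/143284 ≈ 6.9791e-6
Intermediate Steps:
h = 65603
1/(h + 77681) = 1/(65603 + 77681) = 1/143284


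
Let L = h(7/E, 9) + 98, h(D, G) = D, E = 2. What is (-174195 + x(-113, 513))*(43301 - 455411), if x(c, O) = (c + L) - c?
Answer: 71745672285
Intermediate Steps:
L = 203/2 (L = 7/2 + 98 = 203/2 ≈ 101.50)
x(c, O) = 203/2 (x(c, O) = (c + 203/2) - c = (203/2 + c) - c = 203/2)
(-174195 + x(-113, 513))*(43301 - 455411) = (-174195 + 203/2)*(43301 - 455411) = -348187/2*(-412110) = 71745672285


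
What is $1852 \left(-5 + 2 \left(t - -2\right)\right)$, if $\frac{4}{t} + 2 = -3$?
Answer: $- \frac{24076}{5} \approx -4815.2$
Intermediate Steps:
$t = - \frac{4}{5}$ ($t = \frac{4}{-2 - 3} = \frac{4}{-5} = 4 \left(- \frac{1}{5}\right) = - \frac{4}{5} \approx -0.8$)
$1852 \left(-5 + 2 \left(t - -2\right)\right) = 1852 \left(-5 + 2 \left(- \frac{4}{5} - -2\right)\right) = 1852 \left(-5 + 2 \left(- \frac{4}{5} + 2\right)\right) = 1852 \left(-5 + 2 \cdot \frac{6}{5}\right) = 1852 \left(-5 + \frac{12}{5}\right) = 1852 \left(- \frac{13}{5}\right) = - \frac{24076}{5}$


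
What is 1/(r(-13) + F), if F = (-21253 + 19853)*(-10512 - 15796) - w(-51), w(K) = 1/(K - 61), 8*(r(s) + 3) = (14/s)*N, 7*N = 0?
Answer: 112/4125094065 ≈ 2.7151e-8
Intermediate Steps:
N = 0 (N = (1/7)*0 = 0)
r(s) = -3 (r(s) = -3 + ((14/s)*0)/8 = -3 + (1/8)*0 = -3 + 0 = -3)
w(K) = 1/(-61 + K)
F = 4125094401/112 (F = (-21253 + 19853)*(-10512 - 15796) - 1/(-61 - 51) = -1400*(-26308) - 1/(-112) = 36831200 - 1*(-1/112) = 36831200 + 1/112 = 4125094401/112 ≈ 3.6831e+7)
1/(r(-13) + F) = 1/(-3 + 4125094401/112) = 1/(4125094065/112) = 112/4125094065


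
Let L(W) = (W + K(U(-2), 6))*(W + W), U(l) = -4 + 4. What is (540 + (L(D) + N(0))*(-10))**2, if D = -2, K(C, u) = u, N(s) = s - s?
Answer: 490000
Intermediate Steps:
N(s) = 0
U(l) = 0
L(W) = 2*W*(6 + W) (L(W) = (W + 6)*(W + W) = (6 + W)*(2*W) = 2*W*(6 + W))
(540 + (L(D) + N(0))*(-10))**2 = (540 + (2*(-2)*(6 - 2) + 0)*(-10))**2 = (540 + (2*(-2)*4 + 0)*(-10))**2 = (540 + (-16 + 0)*(-10))**2 = (540 - 16*(-10))**2 = (540 + 160)**2 = 700**2 = 490000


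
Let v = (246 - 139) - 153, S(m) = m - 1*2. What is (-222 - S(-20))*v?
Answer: 9200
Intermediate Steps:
S(m) = -2 + m (S(m) = m - 2 = -2 + m)
v = -46 (v = 107 - 153 = -46)
(-222 - S(-20))*v = (-222 - (-2 - 20))*(-46) = (-222 - 1*(-22))*(-46) = (-222 + 22)*(-46) = -200*(-46) = 9200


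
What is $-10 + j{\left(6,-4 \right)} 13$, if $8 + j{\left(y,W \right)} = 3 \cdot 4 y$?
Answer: $822$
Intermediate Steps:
$j{\left(y,W \right)} = -8 + 12 y$ ($j{\left(y,W \right)} = -8 + 3 \cdot 4 y = -8 + 12 y$)
$-10 + j{\left(6,-4 \right)} 13 = -10 + \left(-8 + 12 \cdot 6\right) 13 = -10 + \left(-8 + 72\right) 13 = -10 + 64 \cdot 13 = -10 + 832 = 822$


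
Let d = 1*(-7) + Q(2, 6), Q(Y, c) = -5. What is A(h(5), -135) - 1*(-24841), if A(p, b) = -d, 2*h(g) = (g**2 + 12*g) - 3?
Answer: 24853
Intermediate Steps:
h(g) = -3/2 + g**2/2 + 6*g (h(g) = ((g**2 + 12*g) - 3)/2 = (-3 + g**2 + 12*g)/2 = -3/2 + g**2/2 + 6*g)
d = -12 (d = 1*(-7) - 5 = -7 - 5 = -12)
A(p, b) = 12 (A(p, b) = -1*(-12) = 12)
A(h(5), -135) - 1*(-24841) = 12 - 1*(-24841) = 12 + 24841 = 24853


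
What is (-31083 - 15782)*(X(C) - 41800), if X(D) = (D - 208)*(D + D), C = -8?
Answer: 1796991560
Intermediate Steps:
X(D) = 2*D*(-208 + D) (X(D) = (-208 + D)*(2*D) = 2*D*(-208 + D))
(-31083 - 15782)*(X(C) - 41800) = (-31083 - 15782)*(2*(-8)*(-208 - 8) - 41800) = -46865*(2*(-8)*(-216) - 41800) = -46865*(3456 - 41800) = -46865*(-38344) = 1796991560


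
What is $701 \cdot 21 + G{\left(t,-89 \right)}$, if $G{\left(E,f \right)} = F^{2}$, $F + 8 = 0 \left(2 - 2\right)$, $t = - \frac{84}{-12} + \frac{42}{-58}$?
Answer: $14785$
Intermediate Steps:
$t = \frac{182}{29}$ ($t = \left(-84\right) \left(- \frac{1}{12}\right) + 42 \left(- \frac{1}{58}\right) = 7 - \frac{21}{29} = \frac{182}{29} \approx 6.2759$)
$F = -8$ ($F = -8 + 0 \left(2 - 2\right) = -8 + 0 \cdot 0 = -8 + 0 = -8$)
$G{\left(E,f \right)} = 64$ ($G{\left(E,f \right)} = \left(-8\right)^{2} = 64$)
$701 \cdot 21 + G{\left(t,-89 \right)} = 701 \cdot 21 + 64 = 14721 + 64 = 14785$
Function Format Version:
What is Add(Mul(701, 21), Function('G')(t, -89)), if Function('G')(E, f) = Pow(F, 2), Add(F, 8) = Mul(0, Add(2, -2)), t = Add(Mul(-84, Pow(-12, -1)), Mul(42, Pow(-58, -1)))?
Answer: 14785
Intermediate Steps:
t = Rational(182, 29) (t = Add(Mul(-84, Rational(-1, 12)), Mul(42, Rational(-1, 58))) = Add(7, Rational(-21, 29)) = Rational(182, 29) ≈ 6.2759)
F = -8 (F = Add(-8, Mul(0, Add(2, -2))) = Add(-8, Mul(0, 0)) = Add(-8, 0) = -8)
Function('G')(E, f) = 64 (Function('G')(E, f) = Pow(-8, 2) = 64)
Add(Mul(701, 21), Function('G')(t, -89)) = Add(Mul(701, 21), 64) = Add(14721, 64) = 14785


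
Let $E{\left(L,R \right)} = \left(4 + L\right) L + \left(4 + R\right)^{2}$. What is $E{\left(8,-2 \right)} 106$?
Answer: $10600$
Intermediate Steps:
$E{\left(L,R \right)} = \left(4 + R\right)^{2} + L \left(4 + L\right)$ ($E{\left(L,R \right)} = L \left(4 + L\right) + \left(4 + R\right)^{2} = \left(4 + R\right)^{2} + L \left(4 + L\right)$)
$E{\left(8,-2 \right)} 106 = \left(8^{2} + \left(4 - 2\right)^{2} + 4 \cdot 8\right) 106 = \left(64 + 2^{2} + 32\right) 106 = \left(64 + 4 + 32\right) 106 = 100 \cdot 106 = 10600$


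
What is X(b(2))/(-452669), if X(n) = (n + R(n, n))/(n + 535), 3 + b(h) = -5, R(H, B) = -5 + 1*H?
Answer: 3/34079509 ≈ 8.8029e-8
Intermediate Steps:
R(H, B) = -5 + H
b(h) = -8 (b(h) = -3 - 5 = -8)
X(n) = (-5 + 2*n)/(535 + n) (X(n) = (n + (-5 + n))/(n + 535) = (-5 + 2*n)/(535 + n))
X(b(2))/(-452669) = ((-5 + 2*(-8))/(535 - 8))/(-452669) = ((-5 - 16)/527)*(-1/452669) = ((1/527)*(-21))*(-1/452669) = -21/527*(-1/452669) = 3/34079509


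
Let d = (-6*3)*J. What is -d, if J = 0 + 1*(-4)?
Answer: -72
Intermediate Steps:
J = -4 (J = 0 - 4 = -4)
d = 72 (d = -6*3*(-4) = -18*(-4) = 72)
-d = -1*72 = -72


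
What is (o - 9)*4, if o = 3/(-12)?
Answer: -37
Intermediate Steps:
o = -¼ (o = 3*(-1/12) = -¼ ≈ -0.25000)
(o - 9)*4 = (-¼ - 9)*4 = -37/4*4 = -37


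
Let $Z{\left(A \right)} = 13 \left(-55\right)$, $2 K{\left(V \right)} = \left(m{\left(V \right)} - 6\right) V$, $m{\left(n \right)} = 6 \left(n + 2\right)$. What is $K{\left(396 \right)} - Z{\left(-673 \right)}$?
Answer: $472351$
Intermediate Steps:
$m{\left(n \right)} = 12 + 6 n$ ($m{\left(n \right)} = 6 \left(2 + n\right) = 12 + 6 n$)
$K{\left(V \right)} = \frac{V \left(6 + 6 V\right)}{2}$ ($K{\left(V \right)} = \frac{\left(\left(12 + 6 V\right) - 6\right) V}{2} = \frac{\left(6 + 6 V\right) V}{2} = \frac{V \left(6 + 6 V\right)}{2}$)
$Z{\left(A \right)} = -715$
$K{\left(396 \right)} - Z{\left(-673 \right)} = 3 \cdot 396 \left(1 + 396\right) - -715 = 3 \cdot 396 \cdot 397 + 715 = 471636 + 715 = 472351$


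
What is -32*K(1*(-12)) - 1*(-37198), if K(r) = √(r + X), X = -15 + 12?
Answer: 37198 - 32*I*√15 ≈ 37198.0 - 123.94*I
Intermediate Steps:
X = -3
K(r) = √(-3 + r) (K(r) = √(r - 3) = √(-3 + r))
-32*K(1*(-12)) - 1*(-37198) = -32*√(-3 + 1*(-12)) - 1*(-37198) = -32*√(-3 - 12) + 37198 = -32*I*√15 + 37198 = 37198 - 32*I*√15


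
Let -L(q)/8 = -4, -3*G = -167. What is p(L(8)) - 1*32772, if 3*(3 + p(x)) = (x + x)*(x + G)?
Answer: -278143/9 ≈ -30905.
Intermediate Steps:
G = 167/3 (G = -⅓*(-167) = 167/3 ≈ 55.667)
L(q) = 32 (L(q) = -8*(-4) = 32)
p(x) = -3 + 2*x*(167/3 + x)/3 (p(x) = -3 + ((x + x)*(x + 167/3))/3 = -3 + ((2*x)*(167/3 + x))/3 = -3 + (2*x*(167/3 + x))/3 = -3 + 2*x*(167/3 + x)/3)
p(L(8)) - 1*32772 = (-3 + (⅔)*32² + (334/9)*32) - 1*32772 = (-3 + (⅔)*1024 + 10688/9) - 32772 = (-3 + 2048/3 + 10688/9) - 32772 = 16805/9 - 32772 = -278143/9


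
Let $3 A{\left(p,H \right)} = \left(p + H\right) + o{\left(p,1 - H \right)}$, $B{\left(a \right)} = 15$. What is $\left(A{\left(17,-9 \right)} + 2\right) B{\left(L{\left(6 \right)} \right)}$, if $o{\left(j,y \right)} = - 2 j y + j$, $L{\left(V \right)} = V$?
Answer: $-1545$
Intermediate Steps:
$o{\left(j,y \right)} = j - 2 j y$ ($o{\left(j,y \right)} = - 2 j y + j = j - 2 j y$)
$A{\left(p,H \right)} = \frac{H}{3} + \frac{p}{3} + \frac{p \left(-1 + 2 H\right)}{3}$ ($A{\left(p,H \right)} = \frac{\left(p + H\right) + p \left(1 - 2 \left(1 - H\right)\right)}{3} = \frac{\left(H + p\right) + p \left(1 + \left(-2 + 2 H\right)\right)}{3} = \frac{\left(H + p\right) + p \left(-1 + 2 H\right)}{3} = \frac{H + p + p \left(-1 + 2 H\right)}{3} = \frac{H}{3} + \frac{p}{3} + \frac{p \left(-1 + 2 H\right)}{3}$)
$\left(A{\left(17,-9 \right)} + 2\right) B{\left(L{\left(6 \right)} \right)} = \left(\frac{1}{3} \left(-9\right) \left(1 + 2 \cdot 17\right) + 2\right) 15 = \left(\frac{1}{3} \left(-9\right) \left(1 + 34\right) + 2\right) 15 = \left(\frac{1}{3} \left(-9\right) 35 + 2\right) 15 = \left(-105 + 2\right) 15 = \left(-103\right) 15 = -1545$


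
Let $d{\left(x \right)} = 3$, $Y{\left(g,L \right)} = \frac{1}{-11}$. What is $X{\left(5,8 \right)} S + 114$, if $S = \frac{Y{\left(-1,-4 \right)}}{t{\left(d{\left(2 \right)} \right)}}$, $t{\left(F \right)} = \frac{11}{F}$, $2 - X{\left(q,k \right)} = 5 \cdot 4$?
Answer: $\frac{13848}{121} \approx 114.45$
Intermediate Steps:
$Y{\left(g,L \right)} = - \frac{1}{11}$
$X{\left(q,k \right)} = -18$ ($X{\left(q,k \right)} = 2 - 5 \cdot 4 = 2 - 20 = -18$)
$S = - \frac{3}{121}$ ($S = - \frac{1}{11 \cdot \frac{11}{3}} = \left(- \frac{1}{11}\right) \frac{3}{11} = - \frac{3}{121} \approx -0.024793$)
$X{\left(5,8 \right)} S + 114 = \left(-18\right) \left(- \frac{3}{121}\right) + 114 = \frac{54}{121} + 114 = \frac{13848}{121}$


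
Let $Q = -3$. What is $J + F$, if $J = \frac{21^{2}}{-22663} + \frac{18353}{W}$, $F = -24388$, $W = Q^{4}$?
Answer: $- \frac{44353226446}{1835703} \approx -24161.0$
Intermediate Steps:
$W = 81$ ($W = \left(-3\right)^{4} = 81$)
$J = \frac{415898318}{1835703}$ ($J = \frac{21^{2}}{-22663} + \frac{18353}{81} = 441 \left(- \frac{1}{22663}\right) + 18353 \cdot \frac{1}{81} = - \frac{441}{22663} + \frac{18353}{81} = \frac{415898318}{1835703} \approx 226.56$)
$J + F = \frac{415898318}{1835703} - 24388 = - \frac{44353226446}{1835703}$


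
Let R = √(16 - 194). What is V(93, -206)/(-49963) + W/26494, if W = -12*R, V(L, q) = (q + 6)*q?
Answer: -41200/49963 - 6*I*√178/13247 ≈ -0.82461 - 0.0060429*I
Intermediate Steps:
R = I*√178 (R = √(-178) = I*√178 ≈ 13.342*I)
V(L, q) = q*(6 + q) (V(L, q) = (6 + q)*q = q*(6 + q))
W = -12*I*√178 ≈ -160.1*I
V(93, -206)/(-49963) + W/26494 = -206*(6 - 206)/(-49963) - 12*I*√178/26494 = -206*(-200)*(-1/49963) - 12*I*√178*(1/26494) = 41200*(-1/49963) - 6*I*√178/13247 = -41200/49963 - 6*I*√178/13247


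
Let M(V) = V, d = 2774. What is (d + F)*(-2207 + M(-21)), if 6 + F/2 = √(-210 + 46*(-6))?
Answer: -6153736 - 40104*I*√6 ≈ -6.1537e+6 - 98234.0*I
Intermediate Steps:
F = -12 + 18*I*√6 (F = -12 + 2*√(-210 + 46*(-6)) = -12 + 2*√(-210 - 276) = -12 + 2*√(-486) = -12 + 2*(9*I*√6) = -12 + 18*I*√6 ≈ -12.0 + 44.091*I)
(d + F)*(-2207 + M(-21)) = (2774 + (-12 + 18*I*√6))*(-2207 - 21) = (2762 + 18*I*√6)*(-2228) = -6153736 - 40104*I*√6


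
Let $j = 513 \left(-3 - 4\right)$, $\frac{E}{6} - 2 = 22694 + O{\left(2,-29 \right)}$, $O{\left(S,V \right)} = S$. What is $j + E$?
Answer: $132597$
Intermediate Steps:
$E = 136188$ ($E = 12 + 6 \left(22694 + 2\right) = 12 + 6 \cdot 22696 = 12 + 136176 = 136188$)
$j = -3591$ ($j = 513 \left(-3 - 4\right) = 513 \left(-7\right) = -3591$)
$j + E = -3591 + 136188 = 132597$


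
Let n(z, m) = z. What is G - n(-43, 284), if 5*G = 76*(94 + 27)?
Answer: 9411/5 ≈ 1882.2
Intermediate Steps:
G = 9196/5 (G = (76*(94 + 27))/5 = (76*121)/5 = (1/5)*9196 = 9196/5 ≈ 1839.2)
G - n(-43, 284) = 9196/5 - 1*(-43) = 9196/5 + 43 = 9411/5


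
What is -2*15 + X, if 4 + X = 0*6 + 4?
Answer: -30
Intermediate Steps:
X = 0 (X = -4 + (0*6 + 4) = -4 + (0 + 4) = -4 + 4 = 0)
-2*15 + X = -2*15 + 0 = -30 + 0 = -30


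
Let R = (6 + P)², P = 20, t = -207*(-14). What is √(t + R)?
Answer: √3574 ≈ 59.783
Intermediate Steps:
t = 2898
R = 676 (R = (6 + 20)² = 26² = 676)
√(t + R) = √(2898 + 676) = √3574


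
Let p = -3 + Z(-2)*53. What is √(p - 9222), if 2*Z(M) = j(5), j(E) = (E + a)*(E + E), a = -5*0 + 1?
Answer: I*√7635 ≈ 87.379*I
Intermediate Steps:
a = 1 (a = 0 + 1 = 1)
j(E) = 2*E*(1 + E) (j(E) = (E + 1)*(E + E) = (1 + E)*(2*E) = 2*E*(1 + E))
Z(M) = 30 (Z(M) = (2*5*(1 + 5))/2 = (2*5*6)/2 = (½)*60 = 30)
p = 1587 (p = -3 + 30*53 = -3 + 1590 = 1587)
√(p - 9222) = √(1587 - 9222) = √(-7635) = I*√7635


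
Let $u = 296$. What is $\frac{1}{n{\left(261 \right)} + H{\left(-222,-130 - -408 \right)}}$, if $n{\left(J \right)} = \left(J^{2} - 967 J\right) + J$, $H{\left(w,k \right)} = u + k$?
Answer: $- \frac{1}{183431} \approx -5.4516 \cdot 10^{-6}$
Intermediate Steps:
$H{\left(w,k \right)} = 296 + k$
$n{\left(J \right)} = J^{2} - 966 J$
$\frac{1}{n{\left(261 \right)} + H{\left(-222,-130 - -408 \right)}} = \frac{1}{261 \left(-966 + 261\right) + \left(296 - -278\right)} = \frac{1}{261 \left(-705\right) + \left(296 + \left(-130 + 408\right)\right)} = \frac{1}{-184005 + \left(296 + 278\right)} = \frac{1}{-184005 + 574} = \frac{1}{-183431} = - \frac{1}{183431}$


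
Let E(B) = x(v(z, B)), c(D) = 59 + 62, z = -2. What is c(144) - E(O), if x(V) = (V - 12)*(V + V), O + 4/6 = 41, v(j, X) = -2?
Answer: 65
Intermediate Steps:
c(D) = 121
O = 121/3 (O = -⅔ + 41 = 121/3 ≈ 40.333)
x(V) = 2*V*(-12 + V) (x(V) = (-12 + V)*(2*V) = 2*V*(-12 + V))
E(B) = 56 (E(B) = 2*(-2)*(-12 - 2) = 2*(-2)*(-14) = 56)
c(144) - E(O) = 121 - 1*56 = 121 - 56 = 65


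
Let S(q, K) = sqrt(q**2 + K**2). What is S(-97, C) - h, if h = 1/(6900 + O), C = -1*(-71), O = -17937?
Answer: 1/11037 + 85*sqrt(2) ≈ 120.21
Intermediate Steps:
C = 71
S(q, K) = sqrt(K**2 + q**2)
h = -1/11037 (h = 1/(6900 - 17937) = 1/(-11037) = -1/11037 ≈ -9.0604e-5)
S(-97, C) - h = sqrt(71**2 + (-97)**2) - 1*(-1/11037) = sqrt(5041 + 9409) + 1/11037 = sqrt(14450) + 1/11037 = 85*sqrt(2) + 1/11037 = 1/11037 + 85*sqrt(2)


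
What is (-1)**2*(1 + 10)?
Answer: 11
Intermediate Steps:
(-1)**2*(1 + 10) = 1*11 = 11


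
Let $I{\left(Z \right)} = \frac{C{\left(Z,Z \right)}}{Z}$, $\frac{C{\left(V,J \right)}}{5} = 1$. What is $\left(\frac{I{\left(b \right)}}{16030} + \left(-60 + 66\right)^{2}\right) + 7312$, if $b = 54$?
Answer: $\frac{1272115153}{173124} \approx 7348.0$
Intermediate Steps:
$C{\left(V,J \right)} = 5$ ($C{\left(V,J \right)} = 5 \cdot 1 = 5$)
$I{\left(Z \right)} = \frac{5}{Z}$
$\left(\frac{I{\left(b \right)}}{16030} + \left(-60 + 66\right)^{2}\right) + 7312 = \left(\frac{5 \cdot \frac{1}{54}}{16030} + \left(-60 + 66\right)^{2}\right) + 7312 = \left(5 \cdot \frac{1}{54} \cdot \frac{1}{16030} + 6^{2}\right) + 7312 = \left(\frac{5}{54} \cdot \frac{1}{16030} + 36\right) + 7312 = \left(\frac{1}{173124} + 36\right) + 7312 = \frac{6232465}{173124} + 7312 = \frac{1272115153}{173124}$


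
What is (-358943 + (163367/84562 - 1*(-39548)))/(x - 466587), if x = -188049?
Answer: 27008516623/55357329432 ≈ 0.48789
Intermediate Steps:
(-358943 + (163367/84562 - 1*(-39548)))/(x - 466587) = (-358943 + (163367/84562 - 1*(-39548)))/(-188049 - 466587) = (-358943 + (163367*(1/84562) + 39548))/(-654636) = (-358943 + (163367/84562 + 39548))*(-1/654636) = (-358943 + 3344421343/84562)*(-1/654636) = -27008516623/84562*(-1/654636) = 27008516623/55357329432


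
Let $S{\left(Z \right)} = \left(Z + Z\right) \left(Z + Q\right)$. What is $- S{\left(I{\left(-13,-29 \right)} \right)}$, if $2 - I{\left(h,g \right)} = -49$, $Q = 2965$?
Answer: $-307632$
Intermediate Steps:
$I{\left(h,g \right)} = 51$ ($I{\left(h,g \right)} = 2 - -49 = 2 + 49 = 51$)
$S{\left(Z \right)} = 2 Z \left(2965 + Z\right)$ ($S{\left(Z \right)} = \left(Z + Z\right) \left(Z + 2965\right) = 2 Z \left(2965 + Z\right)$)
$- S{\left(I{\left(-13,-29 \right)} \right)} = - 2 \cdot 51 \left(2965 + 51\right) = - 2 \cdot 51 \cdot 3016 = \left(-1\right) 307632 = -307632$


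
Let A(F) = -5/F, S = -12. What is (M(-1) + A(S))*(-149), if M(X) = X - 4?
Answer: 8195/12 ≈ 682.92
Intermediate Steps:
M(X) = -4 + X
(M(-1) + A(S))*(-149) = ((-4 - 1) - 5/(-12))*(-149) = (-5 - 5*(-1/12))*(-149) = (-5 + 5/12)*(-149) = -55/12*(-149) = 8195/12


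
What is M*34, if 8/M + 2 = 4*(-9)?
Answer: -136/19 ≈ -7.1579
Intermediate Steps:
M = -4/19 (M = 8/(-2 + 4*(-9)) = 8/(-2 - 36) = 8/(-38) = 8*(-1/38) = -4/19 ≈ -0.21053)
M*34 = -4/19*34 = -136/19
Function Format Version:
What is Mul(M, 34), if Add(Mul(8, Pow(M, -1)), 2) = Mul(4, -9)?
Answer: Rational(-136, 19) ≈ -7.1579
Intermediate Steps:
M = Rational(-4, 19) (M = Mul(8, Pow(Add(-2, Mul(4, -9)), -1)) = Mul(8, Pow(Add(-2, -36), -1)) = Mul(8, Pow(-38, -1)) = Mul(8, Rational(-1, 38)) = Rational(-4, 19) ≈ -0.21053)
Mul(M, 34) = Mul(Rational(-4, 19), 34) = Rational(-136, 19)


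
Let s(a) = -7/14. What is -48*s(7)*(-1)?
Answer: -24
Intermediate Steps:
s(a) = -½ (s(a) = -7*1/14 = -½)
-48*s(7)*(-1) = -48*(-½)*(-1) = 24*(-1) = -24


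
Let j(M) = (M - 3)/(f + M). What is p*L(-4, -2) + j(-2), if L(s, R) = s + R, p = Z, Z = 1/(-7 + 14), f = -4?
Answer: -1/42 ≈ -0.023810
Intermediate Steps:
j(M) = (-3 + M)/(-4 + M) (j(M) = (M - 3)/(-4 + M) = (-3 + M)/(-4 + M))
Z = ⅐ (Z = 1/7 = ⅐ ≈ 0.14286)
p = ⅐ ≈ 0.14286
L(s, R) = R + s
p*L(-4, -2) + j(-2) = (-2 - 4)/7 + (-3 - 2)/(-4 - 2) = (⅐)*(-6) - 5/(-6) = -6/7 - ⅙*(-5) = -6/7 + ⅚ = -1/42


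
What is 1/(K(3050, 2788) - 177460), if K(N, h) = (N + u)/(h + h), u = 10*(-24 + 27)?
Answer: -697/123689235 ≈ -5.6351e-6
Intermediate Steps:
u = 30 (u = 10*3 = 30)
K(N, h) = (30 + N)/(2*h) (K(N, h) = (N + 30)/(h + h) = (30 + N)/((2*h)) = (30 + N)*(1/(2*h)) = (30 + N)/(2*h))
1/(K(3050, 2788) - 177460) = 1/((1/2)*(30 + 3050)/2788 - 177460) = 1/((1/2)*(1/2788)*3080 - 177460) = 1/(385/697 - 177460) = 1/(-123689235/697) = -697/123689235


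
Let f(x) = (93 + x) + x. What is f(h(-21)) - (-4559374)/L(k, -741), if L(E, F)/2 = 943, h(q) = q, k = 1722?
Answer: 2327780/943 ≈ 2468.5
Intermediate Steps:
L(E, F) = 1886 (L(E, F) = 2*943 = 1886)
f(x) = 93 + 2*x
f(h(-21)) - (-4559374)/L(k, -741) = (93 + 2*(-21)) - (-4559374)/1886 = (93 - 42) - (-4559374)/1886 = 51 - 1*(-2279687/943) = 51 + 2279687/943 = 2327780/943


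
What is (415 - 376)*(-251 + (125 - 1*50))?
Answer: -6864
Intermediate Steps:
(415 - 376)*(-251 + (125 - 1*50)) = 39*(-251 + (125 - 50)) = 39*(-251 + 75) = 39*(-176) = -6864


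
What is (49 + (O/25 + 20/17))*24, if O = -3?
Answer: 510576/425 ≈ 1201.4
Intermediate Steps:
(49 + (O/25 + 20/17))*24 = (49 + (-3/25 + 20/17))*24 = (49 + 449/425)*24 = (21274/425)*24 = 510576/425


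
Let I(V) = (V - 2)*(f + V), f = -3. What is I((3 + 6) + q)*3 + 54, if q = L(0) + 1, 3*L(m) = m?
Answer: 222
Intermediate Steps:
L(m) = m/3
q = 1 (q = (⅓)*0 + 1 = 0 + 1 = 1)
I(V) = (-3 + V)*(-2 + V) (I(V) = (V - 2)*(-3 + V) = (-2 + V)*(-3 + V) = (-3 + V)*(-2 + V))
I((3 + 6) + q)*3 + 54 = (6 + ((3 + 6) + 1)² - 5*((3 + 6) + 1))*3 + 54 = (6 + (9 + 1)² - 5*(9 + 1))*3 + 54 = (6 + 10² - 5*10)*3 + 54 = (6 + 100 - 50)*3 + 54 = 56*3 + 54 = 168 + 54 = 222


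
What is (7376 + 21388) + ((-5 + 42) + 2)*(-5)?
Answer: 28569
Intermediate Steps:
(7376 + 21388) + ((-5 + 42) + 2)*(-5) = 28764 + (37 + 2)*(-5) = 28764 + 39*(-5) = 28764 - 195 = 28569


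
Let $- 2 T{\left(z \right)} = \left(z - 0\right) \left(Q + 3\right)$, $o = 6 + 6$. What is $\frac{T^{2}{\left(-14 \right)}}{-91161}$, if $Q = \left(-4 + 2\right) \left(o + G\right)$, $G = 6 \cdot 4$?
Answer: $- \frac{3703}{1447} \approx -2.5591$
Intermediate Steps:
$G = 24$
$o = 12$
$Q = -72$ ($Q = \left(-4 + 2\right) \left(12 + 24\right) = \left(-2\right) 36 = -72$)
$T{\left(z \right)} = \frac{69 z}{2}$ ($T{\left(z \right)} = - \frac{\left(z - 0\right) \left(-72 + 3\right)}{2} = - \frac{\left(z + 0\right) \left(-69\right)}{2} = - \frac{z \left(-69\right)}{2} = - \frac{\left(-69\right) z}{2} = \frac{69 z}{2}$)
$\frac{T^{2}{\left(-14 \right)}}{-91161} = \frac{\left(\frac{69}{2} \left(-14\right)\right)^{2}}{-91161} = \left(-483\right)^{2} \left(- \frac{1}{91161}\right) = 233289 \left(- \frac{1}{91161}\right) = - \frac{3703}{1447}$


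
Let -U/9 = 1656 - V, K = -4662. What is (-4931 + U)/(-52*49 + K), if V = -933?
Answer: 14116/3605 ≈ 3.9157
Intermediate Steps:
U = -23301 (U = -9*(1656 - 1*(-933)) = -9*(1656 + 933) = -9*2589 = -23301)
(-4931 + U)/(-52*49 + K) = (-4931 - 23301)/(-52*49 - 4662) = -28232/(-2548 - 4662) = -28232/(-7210) = -28232*(-1/7210) = 14116/3605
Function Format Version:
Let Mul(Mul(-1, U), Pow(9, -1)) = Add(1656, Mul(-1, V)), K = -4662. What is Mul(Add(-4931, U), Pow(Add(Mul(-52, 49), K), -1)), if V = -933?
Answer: Rational(14116, 3605) ≈ 3.9157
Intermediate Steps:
U = -23301 (U = Mul(-9, Add(1656, Mul(-1, -933))) = Mul(-9, Add(1656, 933)) = Mul(-9, 2589) = -23301)
Mul(Add(-4931, U), Pow(Add(Mul(-52, 49), K), -1)) = Mul(Add(-4931, -23301), Pow(Add(Mul(-52, 49), -4662), -1)) = Mul(-28232, Pow(Add(-2548, -4662), -1)) = Mul(-28232, Pow(-7210, -1)) = Mul(-28232, Rational(-1, 7210)) = Rational(14116, 3605)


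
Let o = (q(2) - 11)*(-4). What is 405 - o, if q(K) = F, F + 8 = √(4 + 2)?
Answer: 329 + 4*√6 ≈ 338.80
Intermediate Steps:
F = -8 + √6 (F = -8 + √(4 + 2) = -8 + √6 ≈ -5.5505)
q(K) = -8 + √6
o = 76 - 4*√6 (o = ((-8 + √6) - 11)*(-4) = (-19 + √6)*(-4) = 76 - 4*√6 ≈ 66.202)
405 - o = 405 - (76 - 4*√6) = 405 + (-76 + 4*√6) = 329 + 4*√6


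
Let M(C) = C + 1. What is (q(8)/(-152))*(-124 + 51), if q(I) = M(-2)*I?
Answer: -73/19 ≈ -3.8421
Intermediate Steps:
M(C) = 1 + C
q(I) = -I (q(I) = (1 - 2)*I = -I)
(q(8)/(-152))*(-124 + 51) = (-1*8/(-152))*(-124 + 51) = -8*(-1/152)*(-73) = (1/19)*(-73) = -73/19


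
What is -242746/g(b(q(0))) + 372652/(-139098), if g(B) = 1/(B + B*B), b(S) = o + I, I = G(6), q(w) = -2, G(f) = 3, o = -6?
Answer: -101296635650/69549 ≈ -1.4565e+6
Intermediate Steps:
I = 3
b(S) = -3 (b(S) = -6 + 3 = -3)
g(B) = 1/(B + B²)
-242746/g(b(q(0))) + 372652/(-139098) = -242746/(1/((-3)*(1 - 3))) + 372652/(-139098) = -242746/((-⅓/(-2))) + 372652*(-1/139098) = -242746/((-⅓*(-½))) - 186326/69549 = -242746/⅙ - 186326/69549 = -242746*6 - 186326/69549 = -1456476 - 186326/69549 = -101296635650/69549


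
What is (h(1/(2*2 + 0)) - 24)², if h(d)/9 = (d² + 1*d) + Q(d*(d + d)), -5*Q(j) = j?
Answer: 2934369/6400 ≈ 458.50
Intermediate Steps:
Q(j) = -j/5
h(d) = 9*d + 27*d²/5 (h(d) = 9*((d² + 1*d) - d*(d + d)/5) = 9*((d² + d) - d*2*d/5) = 9*((d + d²) - 2*d²/5) = 9*(d + 3*d²/5) = 9*d + 27*d²/5)
(h(1/(2*2 + 0)) - 24)² = (9*(5 + 3/(2*2 + 0))/(5*(2*2 + 0)) - 24)² = (9*(5 + 3/(4 + 0))/(5*(4 + 0)) - 24)² = ((9/5)*(5 + 3/4)/4 - 24)² = ((9/5)*(¼)*(5 + 3*(¼)) - 24)² = ((9/5)*(¼)*(5 + ¾) - 24)² = ((9/5)*(¼)*(23/4) - 24)² = (207/80 - 24)² = (-1713/80)² = 2934369/6400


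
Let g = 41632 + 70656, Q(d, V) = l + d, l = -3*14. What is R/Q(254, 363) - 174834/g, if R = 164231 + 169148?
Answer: 424970413/270512 ≈ 1571.0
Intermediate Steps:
l = -42
Q(d, V) = -42 + d
R = 333379
g = 112288
R/Q(254, 363) - 174834/g = 333379/(-42 + 254) - 174834/112288 = 333379/212 - 174834*1/112288 = 333379*(1/212) - 7947/5104 = 333379/212 - 7947/5104 = 424970413/270512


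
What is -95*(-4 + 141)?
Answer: -13015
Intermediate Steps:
-95*(-4 + 141) = -95*137 = -13015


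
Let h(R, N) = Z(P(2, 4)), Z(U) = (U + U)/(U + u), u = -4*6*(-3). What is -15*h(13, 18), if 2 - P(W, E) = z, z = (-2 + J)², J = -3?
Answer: 690/49 ≈ 14.082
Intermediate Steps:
z = 25 (z = (-2 - 3)² = (-5)² = 25)
P(W, E) = -23 (P(W, E) = 2 - 1*25 = 2 - 25 = -23)
u = 72 (u = -24*(-3) = 72)
Z(U) = 2*U/(72 + U) (Z(U) = (U + U)/(U + 72) = (2*U)/(72 + U) = 2*U/(72 + U))
h(R, N) = -46/49 (h(R, N) = 2*(-23)/(72 - 23) = 2*(-23)/49 = 2*(-23)*(1/49) = -46/49)
-15*h(13, 18) = -15*(-46/49) = 690/49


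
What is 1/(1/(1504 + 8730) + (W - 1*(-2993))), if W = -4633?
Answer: -10234/16783759 ≈ -0.00060976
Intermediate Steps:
1/(1/(1504 + 8730) + (W - 1*(-2993))) = 1/(1/(1504 + 8730) + (-4633 - 1*(-2993))) = 1/(1/10234 + (-4633 + 2993)) = 1/(1/10234 - 1640) = 1/(-16783759/10234) = -10234/16783759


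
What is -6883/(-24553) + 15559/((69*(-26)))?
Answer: -369672025/44048082 ≈ -8.3925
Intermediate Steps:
-6883/(-24553) + 15559/((69*(-26))) = -6883*(-1/24553) + 15559/(-1794) = 6883/24553 + 15559*(-1/1794) = 6883/24553 - 15559/1794 = -369672025/44048082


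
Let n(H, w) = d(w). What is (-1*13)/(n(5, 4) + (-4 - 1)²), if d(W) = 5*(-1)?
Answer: -13/20 ≈ -0.65000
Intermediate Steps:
d(W) = -5
n(H, w) = -5
(-1*13)/(n(5, 4) + (-4 - 1)²) = (-1*13)/(-5 + (-4 - 1)²) = -13/(-5 + (-5)²) = -13/(-5 + 25) = -13/20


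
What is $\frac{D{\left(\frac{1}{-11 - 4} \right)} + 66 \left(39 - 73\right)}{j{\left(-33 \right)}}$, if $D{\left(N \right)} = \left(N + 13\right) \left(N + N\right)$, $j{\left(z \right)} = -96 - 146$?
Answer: $\frac{252644}{27225} \approx 9.2798$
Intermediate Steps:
$j{\left(z \right)} = -242$ ($j{\left(z \right)} = -96 - 146 = -242$)
$D{\left(N \right)} = 2 N \left(13 + N\right)$ ($D{\left(N \right)} = \left(13 + N\right) 2 N = 2 N \left(13 + N\right)$)
$\frac{D{\left(\frac{1}{-11 - 4} \right)} + 66 \left(39 - 73\right)}{j{\left(-33 \right)}} = \frac{\frac{2 \left(13 + \frac{1}{-11 - 4}\right)}{-11 - 4} + 66 \left(39 - 73\right)}{-242} = \left(\frac{2 \left(13 + \frac{1}{-15}\right)}{-15} + 66 \left(39 - 73\right)\right) \left(- \frac{1}{242}\right) = \left(2 \left(- \frac{1}{15}\right) \left(13 - \frac{1}{15}\right) + 66 \left(-34\right)\right) \left(- \frac{1}{242}\right) = \left(2 \left(- \frac{1}{15}\right) \frac{194}{15} - 2244\right) \left(- \frac{1}{242}\right) = \left(- \frac{388}{225} - 2244\right) \left(- \frac{1}{242}\right) = \left(- \frac{505288}{225}\right) \left(- \frac{1}{242}\right) = \frac{252644}{27225}$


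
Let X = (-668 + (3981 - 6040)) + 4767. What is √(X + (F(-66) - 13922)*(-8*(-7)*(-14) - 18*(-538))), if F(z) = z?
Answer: 2*I*√31122790 ≈ 11158.0*I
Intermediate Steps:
X = 2040 (X = (-668 - 2059) + 4767 = -2727 + 4767 = 2040)
√(X + (F(-66) - 13922)*(-8*(-7)*(-14) - 18*(-538))) = √(2040 + (-66 - 13922)*(-8*(-7)*(-14) - 18*(-538))) = √(2040 - 13988*(56*(-14) + 9684)) = √(2040 - 13988*(-784 + 9684)) = √(2040 - 13988*8900) = √(2040 - 124493200) = √(-124491160) = 2*I*√31122790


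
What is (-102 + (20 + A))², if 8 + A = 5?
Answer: 7225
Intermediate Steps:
A = -3 (A = -8 + 5 = -3)
(-102 + (20 + A))² = (-102 + (20 - 3))² = (-102 + 17)² = (-85)² = 7225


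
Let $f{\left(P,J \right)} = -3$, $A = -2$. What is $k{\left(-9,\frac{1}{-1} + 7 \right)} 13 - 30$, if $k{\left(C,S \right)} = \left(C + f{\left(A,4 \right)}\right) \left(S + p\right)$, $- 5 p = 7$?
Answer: $- \frac{3738}{5} \approx -747.6$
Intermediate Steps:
$p = - \frac{7}{5}$ ($p = \left(- \frac{1}{5}\right) 7 = - \frac{7}{5} \approx -1.4$)
$k{\left(C,S \right)} = \left(-3 + C\right) \left(- \frac{7}{5} + S\right)$ ($k{\left(C,S \right)} = \left(C - 3\right) \left(S - \frac{7}{5}\right) = \left(-3 + C\right) \left(- \frac{7}{5} + S\right)$)
$k{\left(-9,\frac{1}{-1} + 7 \right)} 13 - 30 = \left(\frac{21}{5} - 3 \left(\frac{1}{-1} + 7\right) - - \frac{63}{5} - 9 \left(\frac{1}{-1} + 7\right)\right) 13 - 30 = \left(\frac{21}{5} - 3 \left(-1 + 7\right) + \frac{63}{5} - 9 \left(-1 + 7\right)\right) 13 - 30 = \left(\frac{21}{5} - 18 + \frac{63}{5} - 54\right) 13 - 30 = \left(- \frac{276}{5}\right) 13 - 30 = - \frac{3588}{5} - 30 = - \frac{3738}{5}$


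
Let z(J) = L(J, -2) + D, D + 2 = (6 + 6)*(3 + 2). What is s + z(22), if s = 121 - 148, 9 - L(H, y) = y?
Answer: 42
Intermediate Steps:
L(H, y) = 9 - y
D = 58 (D = -2 + (6 + 6)*(3 + 2) = -2 + 12*5 = -2 + 60 = 58)
z(J) = 69 (z(J) = (9 - 1*(-2)) + 58 = (9 + 2) + 58 = 11 + 58 = 69)
s = -27
s + z(22) = -27 + 69 = 42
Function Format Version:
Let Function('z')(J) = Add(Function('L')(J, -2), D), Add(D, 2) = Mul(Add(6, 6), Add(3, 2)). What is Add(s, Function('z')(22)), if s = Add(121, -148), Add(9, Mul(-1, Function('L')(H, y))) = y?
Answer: 42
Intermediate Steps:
Function('L')(H, y) = Add(9, Mul(-1, y))
D = 58 (D = Add(-2, Mul(Add(6, 6), Add(3, 2))) = Add(-2, Mul(12, 5)) = Add(-2, 60) = 58)
Function('z')(J) = 69 (Function('z')(J) = Add(Add(9, Mul(-1, -2)), 58) = Add(Add(9, 2), 58) = Add(11, 58) = 69)
s = -27
Add(s, Function('z')(22)) = Add(-27, 69) = 42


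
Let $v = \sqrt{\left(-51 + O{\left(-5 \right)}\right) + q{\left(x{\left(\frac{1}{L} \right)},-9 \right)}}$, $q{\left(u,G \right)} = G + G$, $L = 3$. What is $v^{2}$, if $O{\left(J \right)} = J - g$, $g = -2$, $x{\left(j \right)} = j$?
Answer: $-72$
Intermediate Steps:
$q{\left(u,G \right)} = 2 G$
$O{\left(J \right)} = 2 + J$ ($O{\left(J \right)} = J - -2 = J + 2 = 2 + J$)
$v = 6 i \sqrt{2}$ ($v = \sqrt{\left(-51 + \left(2 - 5\right)\right) + 2 \left(-9\right)} = \sqrt{\left(-51 - 3\right) - 18} = \sqrt{-54 - 18} = \sqrt{-72} = 6 i \sqrt{2} \approx 8.4853 i$)
$v^{2} = \left(6 i \sqrt{2}\right)^{2} = -72$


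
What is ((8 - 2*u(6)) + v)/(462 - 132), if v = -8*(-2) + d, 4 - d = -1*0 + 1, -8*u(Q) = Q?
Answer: 19/220 ≈ 0.086364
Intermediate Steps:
u(Q) = -Q/8
d = 3 (d = 4 - (-1*0 + 1) = 4 - (0 + 1) = 4 - 1*1 = 4 - 1 = 3)
v = 19 (v = -8*(-2) + 3 = 16 + 3 = 19)
((8 - 2*u(6)) + v)/(462 - 132) = ((8 - (-1)*6/4) + 19)/(462 - 132) = ((8 - 2*(-3/4)) + 19)/330 = ((8 + 3/2) + 19)*(1/330) = (19/2 + 19)*(1/330) = (57/2)*(1/330) = 19/220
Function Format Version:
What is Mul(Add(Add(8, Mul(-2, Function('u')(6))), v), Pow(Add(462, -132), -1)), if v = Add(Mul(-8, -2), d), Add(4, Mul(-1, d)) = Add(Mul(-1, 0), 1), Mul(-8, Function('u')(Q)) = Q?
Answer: Rational(19, 220) ≈ 0.086364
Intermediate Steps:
Function('u')(Q) = Mul(Rational(-1, 8), Q)
d = 3 (d = Add(4, Mul(-1, Add(Mul(-1, 0), 1))) = Add(4, Mul(-1, Add(0, 1))) = Add(4, Mul(-1, 1)) = Add(4, -1) = 3)
v = 19 (v = Add(Mul(-8, -2), 3) = Add(16, 3) = 19)
Mul(Add(Add(8, Mul(-2, Function('u')(6))), v), Pow(Add(462, -132), -1)) = Mul(Add(Add(8, Mul(-2, Mul(Rational(-1, 8), 6))), 19), Pow(Add(462, -132), -1)) = Mul(Add(Add(8, Mul(-2, Rational(-3, 4))), 19), Pow(330, -1)) = Mul(Add(Add(8, Rational(3, 2)), 19), Rational(1, 330)) = Mul(Add(Rational(19, 2), 19), Rational(1, 330)) = Mul(Rational(57, 2), Rational(1, 330)) = Rational(19, 220)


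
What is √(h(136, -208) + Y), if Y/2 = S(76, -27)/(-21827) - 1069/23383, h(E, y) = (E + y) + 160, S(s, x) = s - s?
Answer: √48065299778/23383 ≈ 9.3760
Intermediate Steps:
S(s, x) = 0
h(E, y) = 160 + E + y
Y = -2138/23383 (Y = 2*(0/(-21827) - 1069/23383) = 2*(0*(-1/21827) - 1069*1/23383) = 2*(0 - 1069/23383) = 2*(-1069/23383) = -2138/23383 ≈ -0.091434)
√(h(136, -208) + Y) = √((160 + 136 - 208) - 2138/23383) = √(88 - 2138/23383) = √(2055566/23383) = √48065299778/23383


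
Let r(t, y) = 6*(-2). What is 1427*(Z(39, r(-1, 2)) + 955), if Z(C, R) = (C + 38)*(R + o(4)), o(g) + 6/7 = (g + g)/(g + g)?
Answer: 59934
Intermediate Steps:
r(t, y) = -12
o(g) = ⅐ (o(g) = -6/7 + (g + g)/(g + g) = -6/7 + (2*g)/((2*g)) = -6/7 + (2*g)*(1/(2*g)) = -6/7 + 1 = ⅐)
Z(C, R) = (38 + C)*(⅐ + R) (Z(C, R) = (C + 38)*(R + ⅐) = (38 + C)*(⅐ + R))
1427*(Z(39, r(-1, 2)) + 955) = 1427*((38/7 + 38*(-12) + (⅐)*39 + 39*(-12)) + 955) = 1427*((38/7 - 456 + 39/7 - 468) + 955) = 1427*(-913 + 955) = 1427*42 = 59934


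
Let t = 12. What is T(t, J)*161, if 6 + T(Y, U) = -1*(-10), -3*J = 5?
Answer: 644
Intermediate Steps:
J = -5/3 (J = -⅓*5 = -5/3 ≈ -1.6667)
T(Y, U) = 4 (T(Y, U) = -6 - 1*(-10) = -6 + 10 = 4)
T(t, J)*161 = 4*161 = 644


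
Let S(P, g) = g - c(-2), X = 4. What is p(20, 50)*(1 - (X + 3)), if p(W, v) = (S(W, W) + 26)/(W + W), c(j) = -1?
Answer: -141/20 ≈ -7.0500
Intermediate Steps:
S(P, g) = 1 + g (S(P, g) = g - 1*(-1) = g + 1 = 1 + g)
p(W, v) = (27 + W)/(2*W) (p(W, v) = ((1 + W) + 26)/(W + W) = (27 + W)/((2*W)) = (27 + W)*(1/(2*W)) = (27 + W)/(2*W))
p(20, 50)*(1 - (X + 3)) = ((½)*(27 + 20)/20)*(1 - (4 + 3)) = ((½)*(1/20)*47)*(1 - 1*7) = 47*(1 - 7)/40 = (47/40)*(-6) = -141/20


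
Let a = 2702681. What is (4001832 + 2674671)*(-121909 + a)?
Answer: 17230532000316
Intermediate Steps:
(4001832 + 2674671)*(-121909 + a) = (4001832 + 2674671)*(-121909 + 2702681) = 6676503*2580772 = 17230532000316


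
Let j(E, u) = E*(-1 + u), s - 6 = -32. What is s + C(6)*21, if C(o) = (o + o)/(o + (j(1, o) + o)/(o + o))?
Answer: 866/83 ≈ 10.434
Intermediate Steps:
s = -26 (s = 6 - 32 = -26)
C(o) = 2*o/(o + (-1 + 2*o)/(2*o)) (C(o) = (o + o)/(o + (1*(-1 + o) + o)/(o + o)) = (2*o)/(o + ((-1 + o) + o)/((2*o))) = (2*o)/(o + (-1 + 2*o)*(1/(2*o))) = (2*o)/(o + (-1 + 2*o)/(2*o)) = 2*o/(o + (-1 + 2*o)/(2*o)))
s + C(6)*21 = -26 + (4*6²/(-1 + 2*6 + 2*6²))*21 = -26 + (4*36/(-1 + 12 + 2*36))*21 = -26 + (4*36/(-1 + 12 + 72))*21 = -26 + (4*36/83)*21 = -26 + (4*36*(1/83))*21 = -26 + (144/83)*21 = -26 + 3024/83 = 866/83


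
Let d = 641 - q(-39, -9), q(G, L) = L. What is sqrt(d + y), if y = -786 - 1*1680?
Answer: 2*I*sqrt(454) ≈ 42.615*I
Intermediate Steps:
y = -2466 (y = -786 - 1680 = -2466)
d = 650 (d = 641 - 1*(-9) = 641 + 9 = 650)
sqrt(d + y) = sqrt(650 - 2466) = sqrt(-1816) = 2*I*sqrt(454)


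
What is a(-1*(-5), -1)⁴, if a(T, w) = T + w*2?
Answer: 81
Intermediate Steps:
a(T, w) = T + 2*w
a(-1*(-5), -1)⁴ = (-1*(-5) + 2*(-1))⁴ = (5 - 2)⁴ = 3⁴ = 81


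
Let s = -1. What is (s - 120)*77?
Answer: -9317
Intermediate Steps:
(s - 120)*77 = (-1 - 120)*77 = -121*77 = -9317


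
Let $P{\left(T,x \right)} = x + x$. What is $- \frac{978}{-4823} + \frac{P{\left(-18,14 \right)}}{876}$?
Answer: $\frac{247943}{1056237} \approx 0.23474$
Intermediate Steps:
$P{\left(T,x \right)} = 2 x$
$- \frac{978}{-4823} + \frac{P{\left(-18,14 \right)}}{876} = - \frac{978}{-4823} + \frac{2 \cdot 14}{876} = \left(-978\right) \left(- \frac{1}{4823}\right) + 28 \cdot \frac{1}{876} = \frac{978}{4823} + \frac{7}{219} = \frac{247943}{1056237}$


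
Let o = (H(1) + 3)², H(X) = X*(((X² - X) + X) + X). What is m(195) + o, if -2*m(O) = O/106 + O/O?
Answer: 4999/212 ≈ 23.580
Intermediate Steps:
H(X) = X*(X + X²) (H(X) = X*(X² + X) = X*(X + X²))
o = 25 (o = (1²*(1 + 1) + 3)² = (1*2 + 3)² = (2 + 3)² = 5² = 25)
m(O) = -½ - O/212 (m(O) = -(O/106 + O/O)/2 = -(O*(1/106) + 1)/2 = -(O/106 + 1)/2 = -(1 + O/106)/2 = -½ - O/212)
m(195) + o = (-½ - 1/212*195) + 25 = (-½ - 195/212) + 25 = -301/212 + 25 = 4999/212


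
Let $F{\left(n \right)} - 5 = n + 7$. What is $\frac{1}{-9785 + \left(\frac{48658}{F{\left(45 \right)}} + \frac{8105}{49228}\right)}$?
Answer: $- \frac{2805996}{25060872851} \approx -0.00011197$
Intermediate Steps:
$F{\left(n \right)} = 12 + n$ ($F{\left(n \right)} = 5 + \left(n + 7\right) = 5 + \left(7 + n\right) = 12 + n$)
$\frac{1}{-9785 + \left(\frac{48658}{F{\left(45 \right)}} + \frac{8105}{49228}\right)} = \frac{1}{-9785 + \left(\frac{48658}{12 + 45} + \frac{8105}{49228}\right)} = \frac{1}{-9785 + \left(\frac{48658}{57} + 8105 \cdot \frac{1}{49228}\right)} = \frac{1}{-9785 + \left(48658 \cdot \frac{1}{57} + \frac{8105}{49228}\right)} = \frac{1}{-9785 + \left(\frac{48658}{57} + \frac{8105}{49228}\right)} = \frac{1}{-9785 + \frac{2395798009}{2805996}} = \frac{1}{- \frac{25060872851}{2805996}} = - \frac{2805996}{25060872851}$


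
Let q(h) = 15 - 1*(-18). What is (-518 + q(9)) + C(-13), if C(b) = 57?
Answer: -428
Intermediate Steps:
q(h) = 33 (q(h) = 15 + 18 = 33)
(-518 + q(9)) + C(-13) = (-518 + 33) + 57 = -485 + 57 = -428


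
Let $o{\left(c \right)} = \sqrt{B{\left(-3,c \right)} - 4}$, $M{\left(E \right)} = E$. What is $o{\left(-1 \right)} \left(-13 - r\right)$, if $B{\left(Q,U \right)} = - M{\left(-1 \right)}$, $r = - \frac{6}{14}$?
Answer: $- \frac{88 i \sqrt{3}}{7} \approx - 21.774 i$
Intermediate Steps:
$r = - \frac{3}{7}$ ($r = \left(-6\right) \frac{1}{14} = - \frac{3}{7} \approx -0.42857$)
$B{\left(Q,U \right)} = 1$ ($B{\left(Q,U \right)} = \left(-1\right) \left(-1\right) = 1$)
$o{\left(c \right)} = i \sqrt{3}$ ($o{\left(c \right)} = \sqrt{1 - 4} = \sqrt{-3} = i \sqrt{3}$)
$o{\left(-1 \right)} \left(-13 - r\right) = i \sqrt{3} \left(-13 - - \frac{3}{7}\right) = i \sqrt{3} \left(-13 + \frac{3}{7}\right) = i \sqrt{3} \left(- \frac{88}{7}\right) = - \frac{88 i \sqrt{3}}{7}$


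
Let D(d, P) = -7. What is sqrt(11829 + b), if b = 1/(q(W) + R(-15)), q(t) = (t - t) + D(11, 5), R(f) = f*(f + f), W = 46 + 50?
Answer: 2*sqrt(580357466)/443 ≈ 108.76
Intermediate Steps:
W = 96
R(f) = 2*f**2 (R(f) = f*(2*f) = 2*f**2)
q(t) = -7 (q(t) = (t - t) - 7 = 0 - 7 = -7)
b = 1/443 (b = 1/(-7 + 2*(-15)**2) = 1/(-7 + 2*225) = 1/(-7 + 450) = 1/443 ≈ 0.0022573)
sqrt(11829 + b) = sqrt(11829 + 1/443) = sqrt(5240248/443) = 2*sqrt(580357466)/443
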